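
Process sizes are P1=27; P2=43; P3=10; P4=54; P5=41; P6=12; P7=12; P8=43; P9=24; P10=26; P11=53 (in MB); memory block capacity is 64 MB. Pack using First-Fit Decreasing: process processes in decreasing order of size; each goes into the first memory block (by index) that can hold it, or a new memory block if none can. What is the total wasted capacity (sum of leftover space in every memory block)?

Sorted descending: 54, 53, 43, 43, 41, 27, 26, 24, 12, 12, 10.
memory block 1: place 54 MB, 10 MB left
memory block 2: place 53 MB, 11 MB left
memory block 3: place 43 MB, 21 MB left
memory block 4: place 43 MB, 21 MB left
memory block 5: place 41 MB, 23 MB left
memory block 6: place 27 MB, 37 MB left
memory block 6: place 26 MB, 11 MB left
memory block 7: place 24 MB, 40 MB left
memory block 3: place 12 MB, 9 MB left
memory block 4: place 12 MB, 9 MB left
memory block 1: place 10 MB, 0 MB left
7 memory blocks × 64 MB = 448 MB; used 345 MB; unused 103 MB.

103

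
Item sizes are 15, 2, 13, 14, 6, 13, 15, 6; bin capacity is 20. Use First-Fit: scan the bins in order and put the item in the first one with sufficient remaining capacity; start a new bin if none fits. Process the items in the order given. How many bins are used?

5

15 → bin 1 (remaining 5)
2 → bin 1 (remaining 3)
13 → bin 2 (remaining 7)
14 → bin 3 (remaining 6)
6 → bin 2 (remaining 1)
13 → bin 4 (remaining 7)
15 → bin 5 (remaining 5)
6 → bin 3 (remaining 0)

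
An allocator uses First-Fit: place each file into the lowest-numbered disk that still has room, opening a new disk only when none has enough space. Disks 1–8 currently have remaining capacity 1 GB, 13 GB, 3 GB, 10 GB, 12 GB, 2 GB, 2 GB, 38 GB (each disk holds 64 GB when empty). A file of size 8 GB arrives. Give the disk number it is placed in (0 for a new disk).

2

Disks with room: disk 2 (13 GB), disk 4 (10 GB), disk 5 (12 GB), disk 8 (38 GB).
The first with room is disk 2.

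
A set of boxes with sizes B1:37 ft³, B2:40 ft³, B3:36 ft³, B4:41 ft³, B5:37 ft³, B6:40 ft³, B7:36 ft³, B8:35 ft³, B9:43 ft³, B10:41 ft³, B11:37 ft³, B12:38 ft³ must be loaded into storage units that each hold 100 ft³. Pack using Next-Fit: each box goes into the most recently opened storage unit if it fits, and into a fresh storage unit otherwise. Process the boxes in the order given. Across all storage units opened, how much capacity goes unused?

139

storage unit 1: place B1 (37 ft³), 63 ft³ left
storage unit 1: place B2 (40 ft³), 23 ft³ left
storage unit 2: place B3 (36 ft³), 64 ft³ left
storage unit 2: place B4 (41 ft³), 23 ft³ left
storage unit 3: place B5 (37 ft³), 63 ft³ left
storage unit 3: place B6 (40 ft³), 23 ft³ left
storage unit 4: place B7 (36 ft³), 64 ft³ left
storage unit 4: place B8 (35 ft³), 29 ft³ left
storage unit 5: place B9 (43 ft³), 57 ft³ left
storage unit 5: place B10 (41 ft³), 16 ft³ left
storage unit 6: place B11 (37 ft³), 63 ft³ left
storage unit 6: place B12 (38 ft³), 25 ft³ left
6 storage units × 100 ft³ = 600 ft³; used 461 ft³; unused 139 ft³.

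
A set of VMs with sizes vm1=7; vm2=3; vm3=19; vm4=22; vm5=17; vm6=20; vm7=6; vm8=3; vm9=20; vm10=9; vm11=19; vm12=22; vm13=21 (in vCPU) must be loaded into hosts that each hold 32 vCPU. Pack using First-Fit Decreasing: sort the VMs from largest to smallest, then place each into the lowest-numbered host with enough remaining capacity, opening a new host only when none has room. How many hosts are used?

Sorted descending: 22, 22, 21, 20, 20, 19, 19, 17, 9, 7, 6, 3, 3.
host 1: place 22 vCPU, 10 vCPU left
host 2: place 22 vCPU, 10 vCPU left
host 3: place 21 vCPU, 11 vCPU left
host 4: place 20 vCPU, 12 vCPU left
host 5: place 20 vCPU, 12 vCPU left
host 6: place 19 vCPU, 13 vCPU left
host 7: place 19 vCPU, 13 vCPU left
host 8: place 17 vCPU, 15 vCPU left
host 1: place 9 vCPU, 1 vCPU left
host 2: place 7 vCPU, 3 vCPU left
host 3: place 6 vCPU, 5 vCPU left
host 2: place 3 vCPU, 0 vCPU left
host 3: place 3 vCPU, 2 vCPU left
Final hosts: [22,9] [22,7,3] [21,6,3] [20] [20] [19] [19] [17].

8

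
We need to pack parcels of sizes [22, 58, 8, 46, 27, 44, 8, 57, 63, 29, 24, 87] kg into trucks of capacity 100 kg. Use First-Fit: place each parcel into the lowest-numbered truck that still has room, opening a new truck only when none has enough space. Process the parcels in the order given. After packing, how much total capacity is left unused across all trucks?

127

Put 22 kg in truck 1; 78 kg remain.
Put 58 kg in truck 1; 20 kg remain.
Put 8 kg in truck 1; 12 kg remain.
Put 46 kg in truck 2; 54 kg remain.
Put 27 kg in truck 2; 27 kg remain.
Put 44 kg in truck 3; 56 kg remain.
Put 8 kg in truck 1; 4 kg remain.
Put 57 kg in truck 4; 43 kg remain.
Put 63 kg in truck 5; 37 kg remain.
Put 29 kg in truck 3; 27 kg remain.
Put 24 kg in truck 2; 3 kg remain.
Put 87 kg in truck 6; 13 kg remain.
6 trucks × 100 kg = 600 kg; used 473 kg; unused 127 kg.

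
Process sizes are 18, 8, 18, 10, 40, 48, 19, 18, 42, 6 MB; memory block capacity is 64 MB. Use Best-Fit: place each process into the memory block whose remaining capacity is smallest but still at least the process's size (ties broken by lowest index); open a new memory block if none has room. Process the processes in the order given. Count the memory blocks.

memory block 1: place 18 MB, 46 MB left
memory block 1: place 8 MB, 38 MB left
memory block 1: place 18 MB, 20 MB left
memory block 1: place 10 MB, 10 MB left
memory block 2: place 40 MB, 24 MB left
memory block 3: place 48 MB, 16 MB left
memory block 2: place 19 MB, 5 MB left
memory block 4: place 18 MB, 46 MB left
memory block 4: place 42 MB, 4 MB left
memory block 1: place 6 MB, 4 MB left

4 memory blocks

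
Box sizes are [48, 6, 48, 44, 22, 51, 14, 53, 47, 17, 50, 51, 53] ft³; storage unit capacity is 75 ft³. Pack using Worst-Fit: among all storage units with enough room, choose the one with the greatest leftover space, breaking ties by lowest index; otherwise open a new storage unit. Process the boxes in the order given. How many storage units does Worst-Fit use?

9 storage units

storage unit 1: place 48 ft³, 27 ft³ left
storage unit 1: place 6 ft³, 21 ft³ left
storage unit 2: place 48 ft³, 27 ft³ left
storage unit 3: place 44 ft³, 31 ft³ left
storage unit 3: place 22 ft³, 9 ft³ left
storage unit 4: place 51 ft³, 24 ft³ left
storage unit 2: place 14 ft³, 13 ft³ left
storage unit 5: place 53 ft³, 22 ft³ left
storage unit 6: place 47 ft³, 28 ft³ left
storage unit 6: place 17 ft³, 11 ft³ left
storage unit 7: place 50 ft³, 25 ft³ left
storage unit 8: place 51 ft³, 24 ft³ left
storage unit 9: place 53 ft³, 22 ft³ left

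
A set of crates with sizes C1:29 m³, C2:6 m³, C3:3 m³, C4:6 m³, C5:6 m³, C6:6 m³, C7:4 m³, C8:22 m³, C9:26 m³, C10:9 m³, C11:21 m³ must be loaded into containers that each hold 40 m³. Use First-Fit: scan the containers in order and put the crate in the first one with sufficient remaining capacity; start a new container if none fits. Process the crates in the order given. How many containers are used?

5

container 1: place C1 (29 m³), 11 m³ left
container 1: place C2 (6 m³), 5 m³ left
container 1: place C3 (3 m³), 2 m³ left
container 2: place C4 (6 m³), 34 m³ left
container 2: place C5 (6 m³), 28 m³ left
container 2: place C6 (6 m³), 22 m³ left
container 2: place C7 (4 m³), 18 m³ left
container 3: place C8 (22 m³), 18 m³ left
container 4: place C9 (26 m³), 14 m³ left
container 2: place C10 (9 m³), 9 m³ left
container 5: place C11 (21 m³), 19 m³ left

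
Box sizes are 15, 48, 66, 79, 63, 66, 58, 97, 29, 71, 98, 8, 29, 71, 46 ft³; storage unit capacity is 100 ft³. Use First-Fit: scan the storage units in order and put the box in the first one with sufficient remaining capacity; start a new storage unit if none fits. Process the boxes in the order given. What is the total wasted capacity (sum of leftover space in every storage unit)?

256

storage unit 1: place 15 ft³, 85 ft³ left
storage unit 1: place 48 ft³, 37 ft³ left
storage unit 2: place 66 ft³, 34 ft³ left
storage unit 3: place 79 ft³, 21 ft³ left
storage unit 4: place 63 ft³, 37 ft³ left
storage unit 5: place 66 ft³, 34 ft³ left
storage unit 6: place 58 ft³, 42 ft³ left
storage unit 7: place 97 ft³, 3 ft³ left
storage unit 1: place 29 ft³, 8 ft³ left
storage unit 8: place 71 ft³, 29 ft³ left
storage unit 9: place 98 ft³, 2 ft³ left
storage unit 1: place 8 ft³, 0 ft³ left
storage unit 2: place 29 ft³, 5 ft³ left
storage unit 10: place 71 ft³, 29 ft³ left
storage unit 11: place 46 ft³, 54 ft³ left
11 storage units × 100 ft³ = 1100 ft³; used 844 ft³; unused 256 ft³.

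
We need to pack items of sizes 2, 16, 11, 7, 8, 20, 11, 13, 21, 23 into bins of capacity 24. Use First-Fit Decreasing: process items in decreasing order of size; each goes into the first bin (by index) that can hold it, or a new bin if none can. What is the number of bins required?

6

Sorted descending: 23, 21, 20, 16, 13, 11, 11, 8, 7, 2.
Put 23 in bin 1; 1 remain.
Put 21 in bin 2; 3 remain.
Put 20 in bin 3; 4 remain.
Put 16 in bin 4; 8 remain.
Put 13 in bin 5; 11 remain.
Put 11 in bin 5; 0 remain.
Put 11 in bin 6; 13 remain.
Put 8 in bin 4; 0 remain.
Put 7 in bin 6; 6 remain.
Put 2 in bin 2; 1 remain.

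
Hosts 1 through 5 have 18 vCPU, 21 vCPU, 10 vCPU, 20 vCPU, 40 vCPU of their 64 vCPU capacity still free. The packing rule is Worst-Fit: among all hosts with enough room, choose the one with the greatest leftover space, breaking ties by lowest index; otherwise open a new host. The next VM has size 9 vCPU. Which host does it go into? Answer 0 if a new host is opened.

5

Hosts with room: host 1 (18 vCPU), host 2 (21 vCPU), host 3 (10 vCPU), host 4 (20 vCPU), host 5 (40 vCPU).
Most room is host 5 with 40 vCPU free.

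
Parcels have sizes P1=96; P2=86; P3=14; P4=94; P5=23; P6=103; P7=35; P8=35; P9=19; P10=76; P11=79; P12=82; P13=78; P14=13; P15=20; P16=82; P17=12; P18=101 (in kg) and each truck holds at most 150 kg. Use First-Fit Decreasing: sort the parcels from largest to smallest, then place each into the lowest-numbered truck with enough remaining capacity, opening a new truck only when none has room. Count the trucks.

10

Sorted descending: 103, 101, 96, 94, 86, 82, 82, 79, 78, 76, 35, 35, 23, 20, 19, 14, 13, 12.
truck 1: place 103 kg, 47 kg left
truck 2: place 101 kg, 49 kg left
truck 3: place 96 kg, 54 kg left
truck 4: place 94 kg, 56 kg left
truck 5: place 86 kg, 64 kg left
truck 6: place 82 kg, 68 kg left
truck 7: place 82 kg, 68 kg left
truck 8: place 79 kg, 71 kg left
truck 9: place 78 kg, 72 kg left
truck 10: place 76 kg, 74 kg left
truck 1: place 35 kg, 12 kg left
truck 2: place 35 kg, 14 kg left
truck 3: place 23 kg, 31 kg left
truck 3: place 20 kg, 11 kg left
truck 4: place 19 kg, 37 kg left
truck 2: place 14 kg, 0 kg left
truck 4: place 13 kg, 24 kg left
truck 1: place 12 kg, 0 kg left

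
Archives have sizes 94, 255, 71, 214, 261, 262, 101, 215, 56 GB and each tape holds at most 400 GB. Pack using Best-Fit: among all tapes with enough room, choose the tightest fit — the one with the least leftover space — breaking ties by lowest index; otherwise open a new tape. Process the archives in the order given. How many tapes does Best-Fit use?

tape 1: place 94 GB, 306 GB left
tape 1: place 255 GB, 51 GB left
tape 2: place 71 GB, 329 GB left
tape 2: place 214 GB, 115 GB left
tape 3: place 261 GB, 139 GB left
tape 4: place 262 GB, 138 GB left
tape 2: place 101 GB, 14 GB left
tape 5: place 215 GB, 185 GB left
tape 4: place 56 GB, 82 GB left

5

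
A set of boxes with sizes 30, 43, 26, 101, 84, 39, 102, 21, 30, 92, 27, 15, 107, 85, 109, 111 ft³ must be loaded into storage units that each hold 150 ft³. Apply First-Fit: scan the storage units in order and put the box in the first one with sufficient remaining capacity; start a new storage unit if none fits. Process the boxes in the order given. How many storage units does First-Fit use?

9

storage unit 1: place 30 ft³, 120 ft³ left
storage unit 1: place 43 ft³, 77 ft³ left
storage unit 1: place 26 ft³, 51 ft³ left
storage unit 2: place 101 ft³, 49 ft³ left
storage unit 3: place 84 ft³, 66 ft³ left
storage unit 1: place 39 ft³, 12 ft³ left
storage unit 4: place 102 ft³, 48 ft³ left
storage unit 2: place 21 ft³, 28 ft³ left
storage unit 3: place 30 ft³, 36 ft³ left
storage unit 5: place 92 ft³, 58 ft³ left
storage unit 2: place 27 ft³, 1 ft³ left
storage unit 3: place 15 ft³, 21 ft³ left
storage unit 6: place 107 ft³, 43 ft³ left
storage unit 7: place 85 ft³, 65 ft³ left
storage unit 8: place 109 ft³, 41 ft³ left
storage unit 9: place 111 ft³, 39 ft³ left
Final storage units: [30,43,26,39] [101,21,27] [84,30,15] [102] [92] [107] [85] [109] [111].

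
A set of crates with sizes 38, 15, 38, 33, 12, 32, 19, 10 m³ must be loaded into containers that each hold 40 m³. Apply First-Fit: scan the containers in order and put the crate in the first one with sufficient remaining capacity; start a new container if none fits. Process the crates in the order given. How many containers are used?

container 1: place 38 m³, 2 m³ left
container 2: place 15 m³, 25 m³ left
container 3: place 38 m³, 2 m³ left
container 4: place 33 m³, 7 m³ left
container 2: place 12 m³, 13 m³ left
container 5: place 32 m³, 8 m³ left
container 6: place 19 m³, 21 m³ left
container 2: place 10 m³, 3 m³ left
Final containers: [38] [15,12,10] [38] [33] [32] [19].

6 containers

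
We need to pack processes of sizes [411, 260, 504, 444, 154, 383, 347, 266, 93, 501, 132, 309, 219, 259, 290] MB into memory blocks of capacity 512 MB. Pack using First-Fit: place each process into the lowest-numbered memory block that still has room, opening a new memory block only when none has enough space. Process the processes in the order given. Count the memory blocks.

411 MB → memory block 1 (remaining 101 MB)
260 MB → memory block 2 (remaining 252 MB)
504 MB → memory block 3 (remaining 8 MB)
444 MB → memory block 4 (remaining 68 MB)
154 MB → memory block 2 (remaining 98 MB)
383 MB → memory block 5 (remaining 129 MB)
347 MB → memory block 6 (remaining 165 MB)
266 MB → memory block 7 (remaining 246 MB)
93 MB → memory block 1 (remaining 8 MB)
501 MB → memory block 8 (remaining 11 MB)
132 MB → memory block 6 (remaining 33 MB)
309 MB → memory block 9 (remaining 203 MB)
219 MB → memory block 7 (remaining 27 MB)
259 MB → memory block 10 (remaining 253 MB)
290 MB → memory block 11 (remaining 222 MB)
Final memory blocks: [411,93] [260,154] [504] [444] [383] [347,132] [266,219] [501] [309] [259] [290].

11 memory blocks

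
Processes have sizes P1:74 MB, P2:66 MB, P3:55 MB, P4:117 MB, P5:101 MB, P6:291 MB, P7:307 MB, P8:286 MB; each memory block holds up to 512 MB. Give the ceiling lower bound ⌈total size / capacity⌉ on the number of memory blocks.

3 memory blocks

Total size = 74 + 66 + 55 + 117 + 101 + 291 + 307 + 286 = 1297 MB.
⌈1297 / 512⌉ = 3.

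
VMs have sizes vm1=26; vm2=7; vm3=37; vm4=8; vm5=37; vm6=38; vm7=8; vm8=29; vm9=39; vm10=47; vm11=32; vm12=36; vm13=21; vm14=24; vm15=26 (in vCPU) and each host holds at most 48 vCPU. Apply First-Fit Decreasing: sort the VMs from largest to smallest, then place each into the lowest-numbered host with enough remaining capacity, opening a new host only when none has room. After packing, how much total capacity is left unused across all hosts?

Sorted descending: 47, 39, 38, 37, 37, 36, 32, 29, 26, 26, 24, 21, 8, 8, 7.
Put 47 vCPU in host 1; 1 vCPU remain.
Put 39 vCPU in host 2; 9 vCPU remain.
Put 38 vCPU in host 3; 10 vCPU remain.
Put 37 vCPU in host 4; 11 vCPU remain.
Put 37 vCPU in host 5; 11 vCPU remain.
Put 36 vCPU in host 6; 12 vCPU remain.
Put 32 vCPU in host 7; 16 vCPU remain.
Put 29 vCPU in host 8; 19 vCPU remain.
Put 26 vCPU in host 9; 22 vCPU remain.
Put 26 vCPU in host 10; 22 vCPU remain.
Put 24 vCPU in host 11; 24 vCPU remain.
Put 21 vCPU in host 9; 1 vCPU remain.
Put 8 vCPU in host 2; 1 vCPU remain.
Put 8 vCPU in host 3; 2 vCPU remain.
Put 7 vCPU in host 4; 4 vCPU remain.
11 hosts × 48 vCPU = 528 vCPU; used 415 vCPU; unused 113 vCPU.

113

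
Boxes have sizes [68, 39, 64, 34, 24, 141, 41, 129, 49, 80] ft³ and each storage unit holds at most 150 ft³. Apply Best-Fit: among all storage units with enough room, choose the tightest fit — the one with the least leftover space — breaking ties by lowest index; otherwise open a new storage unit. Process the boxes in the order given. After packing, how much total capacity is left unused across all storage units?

Put 68 ft³ in storage unit 1; 82 ft³ remain.
Put 39 ft³ in storage unit 1; 43 ft³ remain.
Put 64 ft³ in storage unit 2; 86 ft³ remain.
Put 34 ft³ in storage unit 1; 9 ft³ remain.
Put 24 ft³ in storage unit 2; 62 ft³ remain.
Put 141 ft³ in storage unit 3; 9 ft³ remain.
Put 41 ft³ in storage unit 2; 21 ft³ remain.
Put 129 ft³ in storage unit 4; 21 ft³ remain.
Put 49 ft³ in storage unit 5; 101 ft³ remain.
Put 80 ft³ in storage unit 5; 21 ft³ remain.
5 storage units × 150 ft³ = 750 ft³; used 669 ft³; unused 81 ft³.

81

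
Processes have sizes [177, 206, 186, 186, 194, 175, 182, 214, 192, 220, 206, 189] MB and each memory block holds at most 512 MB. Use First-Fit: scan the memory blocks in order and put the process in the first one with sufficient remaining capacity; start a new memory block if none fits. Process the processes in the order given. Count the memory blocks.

6 memory blocks

memory block 1: place 177 MB, 335 MB left
memory block 1: place 206 MB, 129 MB left
memory block 2: place 186 MB, 326 MB left
memory block 2: place 186 MB, 140 MB left
memory block 3: place 194 MB, 318 MB left
memory block 3: place 175 MB, 143 MB left
memory block 4: place 182 MB, 330 MB left
memory block 4: place 214 MB, 116 MB left
memory block 5: place 192 MB, 320 MB left
memory block 5: place 220 MB, 100 MB left
memory block 6: place 206 MB, 306 MB left
memory block 6: place 189 MB, 117 MB left
Final memory blocks: [177,206] [186,186] [194,175] [182,214] [192,220] [206,189].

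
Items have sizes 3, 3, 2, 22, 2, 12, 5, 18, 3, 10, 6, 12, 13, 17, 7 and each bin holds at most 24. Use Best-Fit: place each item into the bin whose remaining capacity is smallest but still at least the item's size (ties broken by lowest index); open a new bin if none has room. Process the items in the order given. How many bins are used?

7

3 → bin 1 (remaining 21)
3 → bin 1 (remaining 18)
2 → bin 1 (remaining 16)
22 → bin 2 (remaining 2)
2 → bin 2 (remaining 0)
12 → bin 1 (remaining 4)
5 → bin 3 (remaining 19)
18 → bin 3 (remaining 1)
3 → bin 1 (remaining 1)
10 → bin 4 (remaining 14)
6 → bin 4 (remaining 8)
12 → bin 5 (remaining 12)
13 → bin 6 (remaining 11)
17 → bin 7 (remaining 7)
7 → bin 7 (remaining 0)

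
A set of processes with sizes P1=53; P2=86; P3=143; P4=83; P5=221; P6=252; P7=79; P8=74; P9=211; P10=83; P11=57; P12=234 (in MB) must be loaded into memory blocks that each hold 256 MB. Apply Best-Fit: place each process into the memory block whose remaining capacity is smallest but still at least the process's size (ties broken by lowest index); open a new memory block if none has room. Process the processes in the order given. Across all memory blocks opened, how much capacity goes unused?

P1 (53 MB) → memory block 1 (remaining 203 MB)
P2 (86 MB) → memory block 1 (remaining 117 MB)
P3 (143 MB) → memory block 2 (remaining 113 MB)
P4 (83 MB) → memory block 2 (remaining 30 MB)
P5 (221 MB) → memory block 3 (remaining 35 MB)
P6 (252 MB) → memory block 4 (remaining 4 MB)
P7 (79 MB) → memory block 1 (remaining 38 MB)
P8 (74 MB) → memory block 5 (remaining 182 MB)
P9 (211 MB) → memory block 6 (remaining 45 MB)
P10 (83 MB) → memory block 5 (remaining 99 MB)
P11 (57 MB) → memory block 5 (remaining 42 MB)
P12 (234 MB) → memory block 7 (remaining 22 MB)
7 memory blocks × 256 MB = 1792 MB; used 1576 MB; unused 216 MB.

216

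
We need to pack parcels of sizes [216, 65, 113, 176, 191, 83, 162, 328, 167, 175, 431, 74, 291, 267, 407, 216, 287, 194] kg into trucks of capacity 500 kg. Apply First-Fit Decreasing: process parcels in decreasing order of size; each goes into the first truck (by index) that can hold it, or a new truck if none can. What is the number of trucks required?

Sorted descending: 431, 407, 328, 291, 287, 267, 216, 216, 194, 191, 176, 175, 167, 162, 113, 83, 74, 65.
431 kg → truck 1 (remaining 69 kg)
407 kg → truck 2 (remaining 93 kg)
328 kg → truck 3 (remaining 172 kg)
291 kg → truck 4 (remaining 209 kg)
287 kg → truck 5 (remaining 213 kg)
267 kg → truck 6 (remaining 233 kg)
216 kg → truck 6 (remaining 17 kg)
216 kg → truck 7 (remaining 284 kg)
194 kg → truck 4 (remaining 15 kg)
191 kg → truck 5 (remaining 22 kg)
176 kg → truck 7 (remaining 108 kg)
175 kg → truck 8 (remaining 325 kg)
167 kg → truck 3 (remaining 5 kg)
162 kg → truck 8 (remaining 163 kg)
113 kg → truck 8 (remaining 50 kg)
83 kg → truck 2 (remaining 10 kg)
74 kg → truck 7 (remaining 34 kg)
65 kg → truck 1 (remaining 4 kg)
Final trucks: [431,65] [407,83] [328,167] [291,194] [287,191] [267,216] [216,176,74] [175,162,113].

8 trucks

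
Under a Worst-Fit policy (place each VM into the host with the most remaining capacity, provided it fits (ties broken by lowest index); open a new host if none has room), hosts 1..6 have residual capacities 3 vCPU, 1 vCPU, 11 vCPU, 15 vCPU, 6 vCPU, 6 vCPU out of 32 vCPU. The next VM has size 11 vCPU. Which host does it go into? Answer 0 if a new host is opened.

Hosts with room: host 3 (11 vCPU), host 4 (15 vCPU).
Most room is host 4 with 15 vCPU free.

4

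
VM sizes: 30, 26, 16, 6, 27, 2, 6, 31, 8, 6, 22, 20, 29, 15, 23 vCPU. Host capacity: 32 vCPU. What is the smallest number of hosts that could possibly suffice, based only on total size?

9

Total size = 30 + 26 + 16 + 6 + 27 + 2 + 6 + 31 + 8 + 6 + 22 + 20 + 29 + 15 + 23 = 267 vCPU.
⌈267 / 32⌉ = 9.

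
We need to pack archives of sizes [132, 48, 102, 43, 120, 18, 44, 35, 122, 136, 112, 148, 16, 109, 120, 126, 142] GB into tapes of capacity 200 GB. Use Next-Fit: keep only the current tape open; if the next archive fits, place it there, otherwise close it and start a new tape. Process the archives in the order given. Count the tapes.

11

Put 132 GB in tape 1; 68 GB remain.
Put 48 GB in tape 1; 20 GB remain.
Put 102 GB in tape 2; 98 GB remain.
Put 43 GB in tape 2; 55 GB remain.
Put 120 GB in tape 3; 80 GB remain.
Put 18 GB in tape 3; 62 GB remain.
Put 44 GB in tape 3; 18 GB remain.
Put 35 GB in tape 4; 165 GB remain.
Put 122 GB in tape 4; 43 GB remain.
Put 136 GB in tape 5; 64 GB remain.
Put 112 GB in tape 6; 88 GB remain.
Put 148 GB in tape 7; 52 GB remain.
Put 16 GB in tape 7; 36 GB remain.
Put 109 GB in tape 8; 91 GB remain.
Put 120 GB in tape 9; 80 GB remain.
Put 126 GB in tape 10; 74 GB remain.
Put 142 GB in tape 11; 58 GB remain.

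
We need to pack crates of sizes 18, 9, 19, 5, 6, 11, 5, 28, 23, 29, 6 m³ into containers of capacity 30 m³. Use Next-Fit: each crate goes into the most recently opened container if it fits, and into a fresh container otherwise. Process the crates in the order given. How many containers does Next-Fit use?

7 containers

container 1: place 18 m³, 12 m³ left
container 1: place 9 m³, 3 m³ left
container 2: place 19 m³, 11 m³ left
container 2: place 5 m³, 6 m³ left
container 2: place 6 m³, 0 m³ left
container 3: place 11 m³, 19 m³ left
container 3: place 5 m³, 14 m³ left
container 4: place 28 m³, 2 m³ left
container 5: place 23 m³, 7 m³ left
container 6: place 29 m³, 1 m³ left
container 7: place 6 m³, 24 m³ left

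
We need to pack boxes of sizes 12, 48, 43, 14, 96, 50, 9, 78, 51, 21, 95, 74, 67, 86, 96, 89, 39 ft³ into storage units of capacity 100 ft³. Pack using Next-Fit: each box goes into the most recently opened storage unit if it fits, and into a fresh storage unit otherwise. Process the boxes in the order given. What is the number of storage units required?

Put 12 ft³ in storage unit 1; 88 ft³ remain.
Put 48 ft³ in storage unit 1; 40 ft³ remain.
Put 43 ft³ in storage unit 2; 57 ft³ remain.
Put 14 ft³ in storage unit 2; 43 ft³ remain.
Put 96 ft³ in storage unit 3; 4 ft³ remain.
Put 50 ft³ in storage unit 4; 50 ft³ remain.
Put 9 ft³ in storage unit 4; 41 ft³ remain.
Put 78 ft³ in storage unit 5; 22 ft³ remain.
Put 51 ft³ in storage unit 6; 49 ft³ remain.
Put 21 ft³ in storage unit 6; 28 ft³ remain.
Put 95 ft³ in storage unit 7; 5 ft³ remain.
Put 74 ft³ in storage unit 8; 26 ft³ remain.
Put 67 ft³ in storage unit 9; 33 ft³ remain.
Put 86 ft³ in storage unit 10; 14 ft³ remain.
Put 96 ft³ in storage unit 11; 4 ft³ remain.
Put 89 ft³ in storage unit 12; 11 ft³ remain.
Put 39 ft³ in storage unit 13; 61 ft³ remain.
Final storage units: [12,48] [43,14] [96] [50,9] [78] [51,21] [95] [74] [67] [86] [96] [89] [39].

13 storage units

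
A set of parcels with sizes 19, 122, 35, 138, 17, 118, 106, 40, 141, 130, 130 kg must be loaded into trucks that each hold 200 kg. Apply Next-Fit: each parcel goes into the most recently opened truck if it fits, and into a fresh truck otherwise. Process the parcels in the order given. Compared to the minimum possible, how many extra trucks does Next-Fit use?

Next-Fit: [19,122,35] [138,17] [118] [106,40] [141] [130] [130] → 7 trucks.
7 parcels exceed 100 kg (half the capacity), and no two of those can share a truck, so at least 7 trucks are needed.
So 7 is already optimal.

0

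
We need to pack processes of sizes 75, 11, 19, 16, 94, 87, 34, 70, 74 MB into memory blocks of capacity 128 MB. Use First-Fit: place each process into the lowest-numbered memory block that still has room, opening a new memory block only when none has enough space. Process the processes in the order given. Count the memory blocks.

5 memory blocks

75 MB → memory block 1 (remaining 53 MB)
11 MB → memory block 1 (remaining 42 MB)
19 MB → memory block 1 (remaining 23 MB)
16 MB → memory block 1 (remaining 7 MB)
94 MB → memory block 2 (remaining 34 MB)
87 MB → memory block 3 (remaining 41 MB)
34 MB → memory block 2 (remaining 0 MB)
70 MB → memory block 4 (remaining 58 MB)
74 MB → memory block 5 (remaining 54 MB)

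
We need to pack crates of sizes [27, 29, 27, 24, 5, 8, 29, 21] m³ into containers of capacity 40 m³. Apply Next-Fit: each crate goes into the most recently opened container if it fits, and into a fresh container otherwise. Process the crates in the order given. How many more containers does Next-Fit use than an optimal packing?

Next-Fit: [27] [29] [27] [24,5,8] [29] [21] → 6 containers.
6 crates exceed 20 m³ (half the capacity), and no two of those can share a container, so at least 6 containers are needed.
So 6 is already optimal.

0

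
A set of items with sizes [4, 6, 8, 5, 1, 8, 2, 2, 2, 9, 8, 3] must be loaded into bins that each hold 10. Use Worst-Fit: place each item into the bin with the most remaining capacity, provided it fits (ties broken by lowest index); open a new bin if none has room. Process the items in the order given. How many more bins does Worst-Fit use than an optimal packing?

1

Worst-Fit: [4,6] [8,2] [5,1,2,2] [8] [9] [8] [3] → 7 bins.
Total size 58; any packing needs at least ⌈58/10⌉ = 6 bins.
An optimal packing achieves that bound: [9,1] [8,2] [8,2] [8,2] [6,4] [5,3] → 6 bins.
Excess: 7 − 6 = 1.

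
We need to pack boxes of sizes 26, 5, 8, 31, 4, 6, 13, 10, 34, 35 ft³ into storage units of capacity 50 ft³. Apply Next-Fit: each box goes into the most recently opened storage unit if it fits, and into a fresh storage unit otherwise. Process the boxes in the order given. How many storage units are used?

storage unit 1: place 26 ft³, 24 ft³ left
storage unit 1: place 5 ft³, 19 ft³ left
storage unit 1: place 8 ft³, 11 ft³ left
storage unit 2: place 31 ft³, 19 ft³ left
storage unit 2: place 4 ft³, 15 ft³ left
storage unit 2: place 6 ft³, 9 ft³ left
storage unit 3: place 13 ft³, 37 ft³ left
storage unit 3: place 10 ft³, 27 ft³ left
storage unit 4: place 34 ft³, 16 ft³ left
storage unit 5: place 35 ft³, 15 ft³ left
Final storage units: [26,5,8] [31,4,6] [13,10] [34] [35].

5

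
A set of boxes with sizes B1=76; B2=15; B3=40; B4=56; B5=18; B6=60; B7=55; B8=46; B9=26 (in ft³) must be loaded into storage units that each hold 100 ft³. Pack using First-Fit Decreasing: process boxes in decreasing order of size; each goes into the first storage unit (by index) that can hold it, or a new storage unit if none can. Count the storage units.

5 storage units

Sorted descending: 76, 60, 56, 55, 46, 40, 26, 18, 15.
76 ft³ → storage unit 1 (remaining 24 ft³)
60 ft³ → storage unit 2 (remaining 40 ft³)
56 ft³ → storage unit 3 (remaining 44 ft³)
55 ft³ → storage unit 4 (remaining 45 ft³)
46 ft³ → storage unit 5 (remaining 54 ft³)
40 ft³ → storage unit 2 (remaining 0 ft³)
26 ft³ → storage unit 3 (remaining 18 ft³)
18 ft³ → storage unit 1 (remaining 6 ft³)
15 ft³ → storage unit 3 (remaining 3 ft³)
Final storage units: [76,18] [60,40] [56,26,15] [55] [46].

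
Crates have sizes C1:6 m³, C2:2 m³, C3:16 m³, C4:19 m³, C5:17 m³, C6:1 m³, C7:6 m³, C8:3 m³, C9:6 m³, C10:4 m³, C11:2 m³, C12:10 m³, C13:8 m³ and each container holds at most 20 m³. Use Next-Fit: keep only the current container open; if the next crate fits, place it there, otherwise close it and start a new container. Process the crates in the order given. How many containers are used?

Put C1 (6 m³) in container 1; 14 m³ remain.
Put C2 (2 m³) in container 1; 12 m³ remain.
Put C3 (16 m³) in container 2; 4 m³ remain.
Put C4 (19 m³) in container 3; 1 m³ remain.
Put C5 (17 m³) in container 4; 3 m³ remain.
Put C6 (1 m³) in container 4; 2 m³ remain.
Put C7 (6 m³) in container 5; 14 m³ remain.
Put C8 (3 m³) in container 5; 11 m³ remain.
Put C9 (6 m³) in container 5; 5 m³ remain.
Put C10 (4 m³) in container 5; 1 m³ remain.
Put C11 (2 m³) in container 6; 18 m³ remain.
Put C12 (10 m³) in container 6; 8 m³ remain.
Put C13 (8 m³) in container 6; 0 m³ remain.

6 containers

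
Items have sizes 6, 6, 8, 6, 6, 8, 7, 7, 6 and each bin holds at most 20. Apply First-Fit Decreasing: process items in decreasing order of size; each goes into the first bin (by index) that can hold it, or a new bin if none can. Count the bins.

4

Sorted descending: 8, 8, 7, 7, 6, 6, 6, 6, 6.
Put 8 in bin 1; 12 remain.
Put 8 in bin 1; 4 remain.
Put 7 in bin 2; 13 remain.
Put 7 in bin 2; 6 remain.
Put 6 in bin 2; 0 remain.
Put 6 in bin 3; 14 remain.
Put 6 in bin 3; 8 remain.
Put 6 in bin 3; 2 remain.
Put 6 in bin 4; 14 remain.
Final bins: [8,8] [7,7,6] [6,6,6] [6].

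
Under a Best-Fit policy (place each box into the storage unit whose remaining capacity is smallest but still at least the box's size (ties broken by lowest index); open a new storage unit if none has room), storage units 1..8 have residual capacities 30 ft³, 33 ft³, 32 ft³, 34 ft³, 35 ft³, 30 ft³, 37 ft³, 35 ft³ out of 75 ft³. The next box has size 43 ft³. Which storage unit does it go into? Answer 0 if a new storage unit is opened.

0

No storage unit has ≥ 43 ft³ free, so a new storage unit is opened.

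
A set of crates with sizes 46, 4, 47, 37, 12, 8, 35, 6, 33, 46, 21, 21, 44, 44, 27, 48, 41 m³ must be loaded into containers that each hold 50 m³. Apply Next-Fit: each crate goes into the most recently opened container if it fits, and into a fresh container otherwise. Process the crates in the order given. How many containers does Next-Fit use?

12

container 1: place 46 m³, 4 m³ left
container 1: place 4 m³, 0 m³ left
container 2: place 47 m³, 3 m³ left
container 3: place 37 m³, 13 m³ left
container 3: place 12 m³, 1 m³ left
container 4: place 8 m³, 42 m³ left
container 4: place 35 m³, 7 m³ left
container 4: place 6 m³, 1 m³ left
container 5: place 33 m³, 17 m³ left
container 6: place 46 m³, 4 m³ left
container 7: place 21 m³, 29 m³ left
container 7: place 21 m³, 8 m³ left
container 8: place 44 m³, 6 m³ left
container 9: place 44 m³, 6 m³ left
container 10: place 27 m³, 23 m³ left
container 11: place 48 m³, 2 m³ left
container 12: place 41 m³, 9 m³ left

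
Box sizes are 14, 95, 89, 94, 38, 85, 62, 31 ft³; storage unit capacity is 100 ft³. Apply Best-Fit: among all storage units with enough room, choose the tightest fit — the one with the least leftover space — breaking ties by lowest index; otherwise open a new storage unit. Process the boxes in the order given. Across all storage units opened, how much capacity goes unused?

14 ft³ → storage unit 1 (remaining 86 ft³)
95 ft³ → storage unit 2 (remaining 5 ft³)
89 ft³ → storage unit 3 (remaining 11 ft³)
94 ft³ → storage unit 4 (remaining 6 ft³)
38 ft³ → storage unit 1 (remaining 48 ft³)
85 ft³ → storage unit 5 (remaining 15 ft³)
62 ft³ → storage unit 6 (remaining 38 ft³)
31 ft³ → storage unit 6 (remaining 7 ft³)
6 storage units × 100 ft³ = 600 ft³; used 508 ft³; unused 92 ft³.

92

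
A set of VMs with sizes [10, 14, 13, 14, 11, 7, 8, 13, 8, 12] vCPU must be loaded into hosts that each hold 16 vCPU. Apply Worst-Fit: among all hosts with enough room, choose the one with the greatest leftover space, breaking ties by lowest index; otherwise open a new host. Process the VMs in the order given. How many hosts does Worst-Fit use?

9

10 vCPU → host 1 (remaining 6 vCPU)
14 vCPU → host 2 (remaining 2 vCPU)
13 vCPU → host 3 (remaining 3 vCPU)
14 vCPU → host 4 (remaining 2 vCPU)
11 vCPU → host 5 (remaining 5 vCPU)
7 vCPU → host 6 (remaining 9 vCPU)
8 vCPU → host 6 (remaining 1 vCPU)
13 vCPU → host 7 (remaining 3 vCPU)
8 vCPU → host 8 (remaining 8 vCPU)
12 vCPU → host 9 (remaining 4 vCPU)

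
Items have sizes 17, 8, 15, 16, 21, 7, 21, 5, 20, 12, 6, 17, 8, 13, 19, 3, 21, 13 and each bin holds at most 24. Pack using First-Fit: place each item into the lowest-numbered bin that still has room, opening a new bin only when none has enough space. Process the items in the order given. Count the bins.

17 → bin 1 (remaining 7)
8 → bin 2 (remaining 16)
15 → bin 2 (remaining 1)
16 → bin 3 (remaining 8)
21 → bin 4 (remaining 3)
7 → bin 1 (remaining 0)
21 → bin 5 (remaining 3)
5 → bin 3 (remaining 3)
20 → bin 6 (remaining 4)
12 → bin 7 (remaining 12)
6 → bin 7 (remaining 6)
17 → bin 8 (remaining 7)
8 → bin 9 (remaining 16)
13 → bin 9 (remaining 3)
19 → bin 10 (remaining 5)
3 → bin 3 (remaining 0)
21 → bin 11 (remaining 3)
13 → bin 12 (remaining 11)

12 bins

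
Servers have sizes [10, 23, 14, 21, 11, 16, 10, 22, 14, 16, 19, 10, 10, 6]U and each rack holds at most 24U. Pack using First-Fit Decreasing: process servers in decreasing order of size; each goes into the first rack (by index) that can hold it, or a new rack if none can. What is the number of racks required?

Sorted descending: 23, 22, 21, 19, 16, 16, 14, 14, 11, 10, 10, 10, 10, 6.
Put 23U in rack 1; 1U remain.
Put 22U in rack 2; 2U remain.
Put 21U in rack 3; 3U remain.
Put 19U in rack 4; 5U remain.
Put 16U in rack 5; 8U remain.
Put 16U in rack 6; 8U remain.
Put 14U in rack 7; 10U remain.
Put 14U in rack 8; 10U remain.
Put 11U in rack 9; 13U remain.
Put 10U in rack 7; 0U remain.
Put 10U in rack 8; 0U remain.
Put 10U in rack 9; 3U remain.
Put 10U in rack 10; 14U remain.
Put 6U in rack 5; 2U remain.
Final racks: [23] [22] [21] [19] [16,6] [16] [14,10] [14,10] [11,10] [10].

10 racks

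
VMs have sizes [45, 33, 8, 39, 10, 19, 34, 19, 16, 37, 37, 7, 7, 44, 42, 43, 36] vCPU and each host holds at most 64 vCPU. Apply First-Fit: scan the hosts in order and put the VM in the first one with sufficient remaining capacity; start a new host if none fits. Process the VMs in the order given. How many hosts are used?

Put 45 vCPU in host 1; 19 vCPU remain.
Put 33 vCPU in host 2; 31 vCPU remain.
Put 8 vCPU in host 1; 11 vCPU remain.
Put 39 vCPU in host 3; 25 vCPU remain.
Put 10 vCPU in host 1; 1 vCPU remain.
Put 19 vCPU in host 2; 12 vCPU remain.
Put 34 vCPU in host 4; 30 vCPU remain.
Put 19 vCPU in host 3; 6 vCPU remain.
Put 16 vCPU in host 4; 14 vCPU remain.
Put 37 vCPU in host 5; 27 vCPU remain.
Put 37 vCPU in host 6; 27 vCPU remain.
Put 7 vCPU in host 2; 5 vCPU remain.
Put 7 vCPU in host 4; 7 vCPU remain.
Put 44 vCPU in host 7; 20 vCPU remain.
Put 42 vCPU in host 8; 22 vCPU remain.
Put 43 vCPU in host 9; 21 vCPU remain.
Put 36 vCPU in host 10; 28 vCPU remain.

10 hosts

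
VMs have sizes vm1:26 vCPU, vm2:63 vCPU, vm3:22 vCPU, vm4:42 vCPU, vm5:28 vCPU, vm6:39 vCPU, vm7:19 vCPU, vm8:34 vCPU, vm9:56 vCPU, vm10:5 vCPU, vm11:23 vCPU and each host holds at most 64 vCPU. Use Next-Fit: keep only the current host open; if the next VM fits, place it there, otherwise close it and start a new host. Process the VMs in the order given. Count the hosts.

host 1: place vm1 (26 vCPU), 38 vCPU left
host 2: place vm2 (63 vCPU), 1 vCPU left
host 3: place vm3 (22 vCPU), 42 vCPU left
host 3: place vm4 (42 vCPU), 0 vCPU left
host 4: place vm5 (28 vCPU), 36 vCPU left
host 5: place vm6 (39 vCPU), 25 vCPU left
host 5: place vm7 (19 vCPU), 6 vCPU left
host 6: place vm8 (34 vCPU), 30 vCPU left
host 7: place vm9 (56 vCPU), 8 vCPU left
host 7: place vm10 (5 vCPU), 3 vCPU left
host 8: place vm11 (23 vCPU), 41 vCPU left
Final hosts: [26] [63] [22,42] [28] [39,19] [34] [56,5] [23].

8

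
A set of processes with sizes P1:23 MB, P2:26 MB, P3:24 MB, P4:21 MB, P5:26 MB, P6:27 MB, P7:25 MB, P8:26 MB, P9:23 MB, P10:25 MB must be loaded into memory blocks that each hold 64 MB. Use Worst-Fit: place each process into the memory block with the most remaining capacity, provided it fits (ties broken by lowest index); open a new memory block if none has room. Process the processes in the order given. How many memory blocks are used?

Put P1 (23 MB) in memory block 1; 41 MB remain.
Put P2 (26 MB) in memory block 1; 15 MB remain.
Put P3 (24 MB) in memory block 2; 40 MB remain.
Put P4 (21 MB) in memory block 2; 19 MB remain.
Put P5 (26 MB) in memory block 3; 38 MB remain.
Put P6 (27 MB) in memory block 3; 11 MB remain.
Put P7 (25 MB) in memory block 4; 39 MB remain.
Put P8 (26 MB) in memory block 4; 13 MB remain.
Put P9 (23 MB) in memory block 5; 41 MB remain.
Put P10 (25 MB) in memory block 5; 16 MB remain.
Final memory blocks: [23,26] [24,21] [26,27] [25,26] [23,25].

5 memory blocks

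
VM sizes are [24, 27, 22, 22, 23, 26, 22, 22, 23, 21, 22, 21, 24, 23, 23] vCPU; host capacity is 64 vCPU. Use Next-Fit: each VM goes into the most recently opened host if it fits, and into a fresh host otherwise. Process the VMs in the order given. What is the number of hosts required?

host 1: place 24 vCPU, 40 vCPU left
host 1: place 27 vCPU, 13 vCPU left
host 2: place 22 vCPU, 42 vCPU left
host 2: place 22 vCPU, 20 vCPU left
host 3: place 23 vCPU, 41 vCPU left
host 3: place 26 vCPU, 15 vCPU left
host 4: place 22 vCPU, 42 vCPU left
host 4: place 22 vCPU, 20 vCPU left
host 5: place 23 vCPU, 41 vCPU left
host 5: place 21 vCPU, 20 vCPU left
host 6: place 22 vCPU, 42 vCPU left
host 6: place 21 vCPU, 21 vCPU left
host 7: place 24 vCPU, 40 vCPU left
host 7: place 23 vCPU, 17 vCPU left
host 8: place 23 vCPU, 41 vCPU left

8 hosts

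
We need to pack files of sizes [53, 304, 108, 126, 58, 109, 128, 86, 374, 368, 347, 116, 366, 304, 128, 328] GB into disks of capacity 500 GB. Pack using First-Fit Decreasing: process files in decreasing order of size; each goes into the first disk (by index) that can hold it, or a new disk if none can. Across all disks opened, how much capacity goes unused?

197

Sorted descending: 374, 368, 366, 347, 328, 304, 304, 128, 128, 126, 116, 109, 108, 86, 58, 53.
disk 1: place 374 GB, 126 GB left
disk 2: place 368 GB, 132 GB left
disk 3: place 366 GB, 134 GB left
disk 4: place 347 GB, 153 GB left
disk 5: place 328 GB, 172 GB left
disk 6: place 304 GB, 196 GB left
disk 7: place 304 GB, 196 GB left
disk 2: place 128 GB, 4 GB left
disk 3: place 128 GB, 6 GB left
disk 1: place 126 GB, 0 GB left
disk 4: place 116 GB, 37 GB left
disk 5: place 109 GB, 63 GB left
disk 6: place 108 GB, 88 GB left
disk 6: place 86 GB, 2 GB left
disk 5: place 58 GB, 5 GB left
disk 7: place 53 GB, 143 GB left
7 disks × 500 GB = 3500 GB; used 3303 GB; unused 197 GB.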